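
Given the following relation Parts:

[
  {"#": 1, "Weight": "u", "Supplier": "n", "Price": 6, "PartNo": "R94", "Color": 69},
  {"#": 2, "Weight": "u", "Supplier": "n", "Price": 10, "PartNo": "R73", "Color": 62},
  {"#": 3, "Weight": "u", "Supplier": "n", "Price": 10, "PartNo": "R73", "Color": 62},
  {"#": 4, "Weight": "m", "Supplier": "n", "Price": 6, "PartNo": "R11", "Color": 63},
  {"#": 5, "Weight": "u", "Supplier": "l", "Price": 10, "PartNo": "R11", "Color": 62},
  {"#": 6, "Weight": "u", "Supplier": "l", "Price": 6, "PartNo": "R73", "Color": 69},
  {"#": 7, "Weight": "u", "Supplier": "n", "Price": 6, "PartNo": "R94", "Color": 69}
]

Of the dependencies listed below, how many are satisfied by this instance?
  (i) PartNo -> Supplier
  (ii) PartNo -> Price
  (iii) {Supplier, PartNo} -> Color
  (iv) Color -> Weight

(i) PartNo -> Supplier: PartNo=R73: rows 2, 3, 6 → Supplier takes values {n, l} — violation; PartNo=R11: rows 4, 5 → Supplier takes values {n, l} — violation — fails.
(ii) PartNo -> Price: PartNo=R73: rows 2, 3, 6 → Price takes values {10, 6} — violation; PartNo=R11: rows 4, 5 → Price takes values {6, 10} — violation — fails.
(iii) {Supplier, PartNo} -> Color: every LHS value maps to a single RHS value — holds.
(iv) Color -> Weight: every LHS value maps to a single RHS value — holds.
2 of the 4 dependencies hold.

2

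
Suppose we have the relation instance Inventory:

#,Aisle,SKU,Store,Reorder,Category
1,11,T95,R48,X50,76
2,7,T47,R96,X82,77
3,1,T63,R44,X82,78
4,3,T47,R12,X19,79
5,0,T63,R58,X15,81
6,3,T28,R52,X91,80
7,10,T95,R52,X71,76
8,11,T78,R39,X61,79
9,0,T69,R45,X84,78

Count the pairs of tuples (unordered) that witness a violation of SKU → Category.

2

SKU=T95: all 2 rows agree on Category — 0 pairs.
SKU=T47: violating pairs (2,4) — 1 pair.
SKU=T63: violating pairs (3,5) — 1 pair.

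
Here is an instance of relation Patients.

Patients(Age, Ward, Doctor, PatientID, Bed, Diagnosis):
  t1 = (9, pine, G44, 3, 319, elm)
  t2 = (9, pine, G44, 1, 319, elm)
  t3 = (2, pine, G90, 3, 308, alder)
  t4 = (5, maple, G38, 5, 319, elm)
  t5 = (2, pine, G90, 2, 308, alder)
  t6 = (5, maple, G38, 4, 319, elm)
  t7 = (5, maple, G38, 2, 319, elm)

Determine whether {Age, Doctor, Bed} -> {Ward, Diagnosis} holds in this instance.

(Age=9, Doctor=G44, Bed=319): rows 1, 2 → {Ward,Diagnosis} = (pine, elm), (pine, elm) ✓
(Age=2, Doctor=G90, Bed=308): rows 3, 5 → {Ward,Diagnosis} = (pine, alder), (pine, alder) ✓
(Age=5, Doctor=G38, Bed=319): rows 4, 6, 7 → {Ward,Diagnosis} = (maple, elm), (maple, elm), (maple, elm) ✓
Every {Age, Doctor, Bed} value is associated with a single {Ward, Diagnosis} value, so {Age, Doctor, Bed} -> {Ward, Diagnosis} holds.

Yes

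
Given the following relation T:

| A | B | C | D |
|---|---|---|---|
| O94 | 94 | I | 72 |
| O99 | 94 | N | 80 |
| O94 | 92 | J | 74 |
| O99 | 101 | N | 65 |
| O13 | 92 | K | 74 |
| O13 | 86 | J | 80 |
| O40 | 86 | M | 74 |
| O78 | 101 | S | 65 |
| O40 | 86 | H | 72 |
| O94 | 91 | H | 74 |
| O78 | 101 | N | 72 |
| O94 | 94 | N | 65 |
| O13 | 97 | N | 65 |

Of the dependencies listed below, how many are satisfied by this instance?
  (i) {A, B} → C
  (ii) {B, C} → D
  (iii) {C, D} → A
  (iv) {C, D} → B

0

(i) {A, B} → C: (A=O94, B=94): 2 rows → C takes values {I, N} — violation; (A=O40, B=86): 2 rows → C takes values {M, H} — violation; (A=O78, B=101): 2 rows → C takes values {S, N} — violation — fails.
(ii) {B, C} → D: (B=94, C=N): 2 rows → D takes values {80, 65} — violation; (B=101, C=N): 2 rows → D takes values {65, 72} — violation — fails.
(iii) {C, D} → A: (C=N, D=65): 3 rows → A takes values {O99, O94, O13} — violation — fails.
(iv) {C, D} → B: (C=N, D=65): 3 rows → B takes values {101, 94, 97} — violation — fails.
None of the 4 dependencies hold.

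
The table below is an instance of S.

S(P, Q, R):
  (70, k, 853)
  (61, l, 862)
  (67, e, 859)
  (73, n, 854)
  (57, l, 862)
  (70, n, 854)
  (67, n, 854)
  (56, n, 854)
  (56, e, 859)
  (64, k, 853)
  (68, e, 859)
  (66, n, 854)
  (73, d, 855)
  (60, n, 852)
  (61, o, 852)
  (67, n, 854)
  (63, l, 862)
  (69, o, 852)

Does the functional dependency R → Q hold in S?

R=853: 2 rows → Q = k, k ✓
R=862: 3 rows → Q = l, l, l ✓
R=859: 3 rows → Q = e, e, e ✓
R=854: 6 rows → Q = n, n, n, n, n, n ✓
R=855: 1 row → Q = d ✓
R=852: 3 rows → Q takes values {n, o} — violation
Two rows agree on R but differ on Q, so R → Q does not hold.

No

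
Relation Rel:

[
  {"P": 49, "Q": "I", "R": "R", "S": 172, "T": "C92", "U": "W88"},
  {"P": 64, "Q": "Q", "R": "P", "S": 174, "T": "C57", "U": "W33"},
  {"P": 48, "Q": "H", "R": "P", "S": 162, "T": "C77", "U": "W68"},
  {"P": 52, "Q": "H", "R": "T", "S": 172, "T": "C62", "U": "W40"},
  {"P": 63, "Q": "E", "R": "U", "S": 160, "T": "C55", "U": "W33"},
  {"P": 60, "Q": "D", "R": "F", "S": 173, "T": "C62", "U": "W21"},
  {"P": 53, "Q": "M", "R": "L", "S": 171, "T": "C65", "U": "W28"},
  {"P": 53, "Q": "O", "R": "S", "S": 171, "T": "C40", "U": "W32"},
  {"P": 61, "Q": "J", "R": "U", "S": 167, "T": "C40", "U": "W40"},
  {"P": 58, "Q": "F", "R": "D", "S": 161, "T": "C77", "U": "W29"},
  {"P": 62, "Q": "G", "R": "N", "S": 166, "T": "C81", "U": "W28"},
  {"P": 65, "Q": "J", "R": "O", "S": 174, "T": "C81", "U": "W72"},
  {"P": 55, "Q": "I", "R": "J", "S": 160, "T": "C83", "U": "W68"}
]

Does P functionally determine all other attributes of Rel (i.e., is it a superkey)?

No

Two distinct rows share P=53, so P does not determine every attribute — not a superkey.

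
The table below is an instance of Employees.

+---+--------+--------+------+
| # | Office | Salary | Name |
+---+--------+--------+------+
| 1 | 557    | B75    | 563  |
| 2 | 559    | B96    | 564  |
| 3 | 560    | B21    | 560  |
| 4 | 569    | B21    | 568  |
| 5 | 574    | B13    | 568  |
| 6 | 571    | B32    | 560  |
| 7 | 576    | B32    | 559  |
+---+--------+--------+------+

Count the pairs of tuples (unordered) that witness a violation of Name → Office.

2

Name=560: violating pairs (3,6) — 1 pair.
Name=568: violating pairs (4,5) — 1 pair.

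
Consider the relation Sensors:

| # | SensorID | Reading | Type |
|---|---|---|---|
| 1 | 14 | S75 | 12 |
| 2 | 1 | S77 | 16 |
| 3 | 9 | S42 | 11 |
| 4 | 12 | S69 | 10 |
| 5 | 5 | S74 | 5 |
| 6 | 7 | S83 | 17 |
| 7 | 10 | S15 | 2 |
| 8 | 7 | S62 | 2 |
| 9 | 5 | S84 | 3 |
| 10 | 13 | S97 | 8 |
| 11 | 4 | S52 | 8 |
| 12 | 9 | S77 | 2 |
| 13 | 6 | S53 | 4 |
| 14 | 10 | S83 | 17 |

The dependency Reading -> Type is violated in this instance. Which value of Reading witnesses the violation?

S77

Reading=S75: row 1 → Type = 12 ✓
Reading=S77: rows 2, 12 → Type takes values {16, 2} — violation
Reading=S42: row 3 → Type = 11 ✓
Reading=S69: row 4 → Type = 10 ✓
Reading=S74: row 5 → Type = 5 ✓
Reading=S83: rows 6, 14 → Type = 17, 17 ✓
Reading=S15: row 7 → Type = 2 ✓
Reading=S62: row 8 → Type = 2 ✓
Reading=S84: row 9 → Type = 3 ✓
Reading=S97: row 10 → Type = 8 ✓
Reading=S52: row 11 → Type = 8 ✓
Reading=S53: row 13 → Type = 4 ✓
The only Reading value with inconsistent Type is Reading=S77.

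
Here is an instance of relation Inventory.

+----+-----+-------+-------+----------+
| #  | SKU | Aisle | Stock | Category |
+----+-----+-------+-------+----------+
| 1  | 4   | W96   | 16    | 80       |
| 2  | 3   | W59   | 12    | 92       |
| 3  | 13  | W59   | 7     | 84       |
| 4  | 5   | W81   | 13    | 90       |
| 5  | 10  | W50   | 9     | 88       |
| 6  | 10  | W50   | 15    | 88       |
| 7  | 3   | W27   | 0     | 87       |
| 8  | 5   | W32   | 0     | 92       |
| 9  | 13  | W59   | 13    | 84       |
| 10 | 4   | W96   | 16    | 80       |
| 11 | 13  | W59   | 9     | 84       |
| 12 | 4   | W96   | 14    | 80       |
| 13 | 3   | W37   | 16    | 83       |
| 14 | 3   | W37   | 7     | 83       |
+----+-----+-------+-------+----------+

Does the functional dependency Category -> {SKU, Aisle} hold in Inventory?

Category=80: rows 1, 10, 12 → {SKU,Aisle} = (4, W96), (4, W96), (4, W96) ✓
Category=92: rows 2, 8 → {SKU,Aisle} takes values {(3, W59), (5, W32)} — violation
Category=84: rows 3, 9, 11 → {SKU,Aisle} = (13, W59), (13, W59), (13, W59) ✓
Category=90: row 4 → {SKU,Aisle} = (5, W81) ✓
Category=88: rows 5, 6 → {SKU,Aisle} = (10, W50), (10, W50) ✓
Category=87: row 7 → {SKU,Aisle} = (3, W27) ✓
Category=83: rows 13, 14 → {SKU,Aisle} = (3, W37), (3, W37) ✓
Two rows agree on Category but differ on {SKU, Aisle}, so Category -> {SKU, Aisle} does not hold.

No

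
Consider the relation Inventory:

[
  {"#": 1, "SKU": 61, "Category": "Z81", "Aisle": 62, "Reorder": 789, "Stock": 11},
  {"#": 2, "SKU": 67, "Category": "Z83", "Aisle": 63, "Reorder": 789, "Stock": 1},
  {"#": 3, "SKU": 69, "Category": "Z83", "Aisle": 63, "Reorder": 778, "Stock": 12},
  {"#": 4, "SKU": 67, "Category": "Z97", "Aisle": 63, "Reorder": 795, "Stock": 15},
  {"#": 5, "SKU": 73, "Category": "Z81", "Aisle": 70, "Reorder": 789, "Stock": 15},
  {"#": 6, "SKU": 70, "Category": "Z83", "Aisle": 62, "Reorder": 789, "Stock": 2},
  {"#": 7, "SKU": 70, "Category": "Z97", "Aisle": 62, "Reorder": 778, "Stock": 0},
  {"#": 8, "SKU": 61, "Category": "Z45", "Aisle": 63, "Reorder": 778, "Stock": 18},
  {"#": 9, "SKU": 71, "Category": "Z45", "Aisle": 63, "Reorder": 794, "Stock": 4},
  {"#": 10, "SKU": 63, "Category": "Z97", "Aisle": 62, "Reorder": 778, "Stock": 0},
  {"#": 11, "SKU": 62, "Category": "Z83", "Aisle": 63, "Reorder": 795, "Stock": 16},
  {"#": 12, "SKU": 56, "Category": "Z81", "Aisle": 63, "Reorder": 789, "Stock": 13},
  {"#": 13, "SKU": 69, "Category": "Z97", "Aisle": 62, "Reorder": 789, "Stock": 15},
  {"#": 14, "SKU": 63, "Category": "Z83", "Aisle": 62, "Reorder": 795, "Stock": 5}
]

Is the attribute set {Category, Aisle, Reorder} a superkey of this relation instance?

Rows 7 and 10 have the same {Category, Aisle, Reorder} value (Category=Z97, Aisle=62, Reorder=778) but are distinct tuples, so {Category, Aisle, Reorder} does not determine every attribute — not a superkey.

No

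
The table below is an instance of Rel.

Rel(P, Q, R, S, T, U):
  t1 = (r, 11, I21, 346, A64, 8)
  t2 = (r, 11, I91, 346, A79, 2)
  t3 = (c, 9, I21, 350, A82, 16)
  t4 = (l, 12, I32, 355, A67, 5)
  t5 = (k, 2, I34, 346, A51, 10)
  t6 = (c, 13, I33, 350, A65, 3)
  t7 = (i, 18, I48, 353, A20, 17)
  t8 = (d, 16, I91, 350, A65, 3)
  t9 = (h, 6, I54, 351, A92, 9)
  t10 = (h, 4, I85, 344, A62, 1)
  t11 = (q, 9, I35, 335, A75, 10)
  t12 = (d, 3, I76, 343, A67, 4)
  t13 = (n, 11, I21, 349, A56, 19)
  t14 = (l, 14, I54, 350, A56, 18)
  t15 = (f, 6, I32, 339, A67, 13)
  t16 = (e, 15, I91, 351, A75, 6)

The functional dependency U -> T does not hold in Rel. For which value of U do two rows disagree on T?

10

U=8: row 1 → T = A64 ✓
U=2: row 2 → T = A79 ✓
U=16: row 3 → T = A82 ✓
U=5: row 4 → T = A67 ✓
U=10: rows 5, 11 → T takes values {A51, A75} — violation
U=3: rows 6, 8 → T = A65, A65 ✓
U=17: row 7 → T = A20 ✓
U=9: row 9 → T = A92 ✓
U=1: row 10 → T = A62 ✓
U=4: row 12 → T = A67 ✓
U=19: row 13 → T = A56 ✓
U=18: row 14 → T = A56 ✓
U=13: row 15 → T = A67 ✓
U=6: row 16 → T = A75 ✓
The only U value with inconsistent T is U=10.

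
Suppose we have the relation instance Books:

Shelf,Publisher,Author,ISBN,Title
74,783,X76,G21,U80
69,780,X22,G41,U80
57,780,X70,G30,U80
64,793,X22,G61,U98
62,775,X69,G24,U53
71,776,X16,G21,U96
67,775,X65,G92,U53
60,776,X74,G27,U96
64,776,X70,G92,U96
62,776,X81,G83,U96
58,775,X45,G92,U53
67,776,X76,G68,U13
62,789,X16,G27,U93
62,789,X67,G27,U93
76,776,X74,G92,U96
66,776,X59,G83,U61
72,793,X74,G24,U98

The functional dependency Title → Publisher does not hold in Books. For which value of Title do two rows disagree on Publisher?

U80

Title=U80: 3 rows → Publisher takes values {783, 780} — violation
Title=U98: 2 rows → Publisher = 793, 793 ✓
Title=U53: 3 rows → Publisher = 775, 775, 775 ✓
Title=U96: 5 rows → Publisher = 776, 776, 776, 776, 776 ✓
Title=U13: 1 row → Publisher = 776 ✓
Title=U93: 2 rows → Publisher = 789, 789 ✓
Title=U61: 1 row → Publisher = 776 ✓
The only Title value with inconsistent Publisher is Title=U80.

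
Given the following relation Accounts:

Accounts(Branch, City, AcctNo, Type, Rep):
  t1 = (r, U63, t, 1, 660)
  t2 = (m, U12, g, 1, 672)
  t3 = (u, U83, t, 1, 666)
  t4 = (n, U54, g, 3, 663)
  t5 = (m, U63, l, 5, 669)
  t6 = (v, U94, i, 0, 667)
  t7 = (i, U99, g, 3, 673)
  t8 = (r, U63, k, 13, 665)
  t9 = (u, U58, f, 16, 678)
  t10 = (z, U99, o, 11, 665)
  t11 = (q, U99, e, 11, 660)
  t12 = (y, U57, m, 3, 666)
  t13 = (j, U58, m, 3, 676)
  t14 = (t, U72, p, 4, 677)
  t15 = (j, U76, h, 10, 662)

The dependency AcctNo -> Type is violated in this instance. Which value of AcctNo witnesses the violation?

AcctNo=t: rows 1, 3 → Type = 1, 1 ✓
AcctNo=g: rows 2, 4, 7 → Type takes values {1, 3} — violation
AcctNo=l: row 5 → Type = 5 ✓
AcctNo=i: row 6 → Type = 0 ✓
AcctNo=k: row 8 → Type = 13 ✓
AcctNo=f: row 9 → Type = 16 ✓
AcctNo=o: row 10 → Type = 11 ✓
AcctNo=e: row 11 → Type = 11 ✓
AcctNo=m: rows 12, 13 → Type = 3, 3 ✓
AcctNo=p: row 14 → Type = 4 ✓
AcctNo=h: row 15 → Type = 10 ✓
The only AcctNo value with inconsistent Type is AcctNo=g.

g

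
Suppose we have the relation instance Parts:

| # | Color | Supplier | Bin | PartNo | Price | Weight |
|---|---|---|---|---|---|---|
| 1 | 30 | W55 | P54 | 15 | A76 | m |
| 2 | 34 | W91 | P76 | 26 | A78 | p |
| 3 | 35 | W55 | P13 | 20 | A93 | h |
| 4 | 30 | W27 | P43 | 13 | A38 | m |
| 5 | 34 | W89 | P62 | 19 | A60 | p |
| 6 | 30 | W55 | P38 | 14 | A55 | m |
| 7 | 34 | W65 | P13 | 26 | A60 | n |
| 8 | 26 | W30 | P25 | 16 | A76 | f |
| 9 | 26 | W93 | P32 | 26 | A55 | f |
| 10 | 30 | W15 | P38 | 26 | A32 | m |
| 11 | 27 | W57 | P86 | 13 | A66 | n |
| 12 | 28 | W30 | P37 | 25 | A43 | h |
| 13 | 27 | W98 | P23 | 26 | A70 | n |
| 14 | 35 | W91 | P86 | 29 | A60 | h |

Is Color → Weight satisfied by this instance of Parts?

No

Color=30: rows 1, 4, 6, 10 → Weight = m, m, m, m ✓
Color=34: rows 2, 5, 7 → Weight takes values {p, n} — violation
Color=35: rows 3, 14 → Weight = h, h ✓
Color=26: rows 8, 9 → Weight = f, f ✓
Color=27: rows 11, 13 → Weight = n, n ✓
Color=28: row 12 → Weight = h ✓
Two rows agree on Color but differ on Weight, so Color → Weight does not hold.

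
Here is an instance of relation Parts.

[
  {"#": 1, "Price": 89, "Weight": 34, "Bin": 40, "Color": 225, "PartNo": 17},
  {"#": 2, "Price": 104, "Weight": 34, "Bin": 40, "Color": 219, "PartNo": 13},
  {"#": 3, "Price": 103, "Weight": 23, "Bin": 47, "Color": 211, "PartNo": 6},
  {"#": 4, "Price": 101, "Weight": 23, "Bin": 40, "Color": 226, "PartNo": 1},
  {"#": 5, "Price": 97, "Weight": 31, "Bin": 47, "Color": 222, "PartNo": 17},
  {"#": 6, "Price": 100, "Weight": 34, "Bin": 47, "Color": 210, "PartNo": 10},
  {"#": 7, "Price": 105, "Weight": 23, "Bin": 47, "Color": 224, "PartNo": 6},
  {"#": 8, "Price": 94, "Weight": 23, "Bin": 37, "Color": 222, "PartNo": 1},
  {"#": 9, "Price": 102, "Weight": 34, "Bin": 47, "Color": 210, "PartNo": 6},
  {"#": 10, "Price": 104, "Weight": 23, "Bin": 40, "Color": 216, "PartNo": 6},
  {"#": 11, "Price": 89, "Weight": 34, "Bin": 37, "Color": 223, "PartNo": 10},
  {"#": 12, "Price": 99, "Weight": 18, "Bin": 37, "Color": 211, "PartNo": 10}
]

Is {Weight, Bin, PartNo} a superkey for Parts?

Rows 3 and 7 have the same {Weight, Bin, PartNo} value (Weight=23, Bin=47, PartNo=6) but are distinct tuples, so {Weight, Bin, PartNo} does not determine every attribute — not a superkey.

No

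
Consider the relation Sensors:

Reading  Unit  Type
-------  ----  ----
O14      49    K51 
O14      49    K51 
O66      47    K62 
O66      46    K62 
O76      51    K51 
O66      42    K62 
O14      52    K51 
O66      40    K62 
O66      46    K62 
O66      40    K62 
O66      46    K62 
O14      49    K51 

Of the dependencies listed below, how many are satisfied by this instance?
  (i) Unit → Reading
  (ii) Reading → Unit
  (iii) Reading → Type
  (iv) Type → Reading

2

(i) Unit → Reading: every LHS value maps to a single RHS value — holds.
(ii) Reading → Unit: Reading=O14: 4 rows → Unit takes values {49, 52} — violation; Reading=O66: 7 rows → Unit takes values {47, 46, 42, 40} — violation — fails.
(iii) Reading → Type: every LHS value maps to a single RHS value — holds.
(iv) Type → Reading: Type=K51: 5 rows → Reading takes values {O14, O76} — violation — fails.
2 of the 4 dependencies hold.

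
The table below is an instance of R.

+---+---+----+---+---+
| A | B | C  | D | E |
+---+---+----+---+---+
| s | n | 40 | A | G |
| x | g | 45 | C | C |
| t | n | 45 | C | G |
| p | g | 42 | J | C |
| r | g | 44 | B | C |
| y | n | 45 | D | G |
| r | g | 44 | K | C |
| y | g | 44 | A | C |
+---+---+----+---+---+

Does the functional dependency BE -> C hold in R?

No

(B=n, E=G): 3 rows → C takes values {40, 45} — violation
(B=g, E=C): 5 rows → C takes values {45, 42, 44} — violation
Two rows agree on BE but differ on C, so BE -> C does not hold.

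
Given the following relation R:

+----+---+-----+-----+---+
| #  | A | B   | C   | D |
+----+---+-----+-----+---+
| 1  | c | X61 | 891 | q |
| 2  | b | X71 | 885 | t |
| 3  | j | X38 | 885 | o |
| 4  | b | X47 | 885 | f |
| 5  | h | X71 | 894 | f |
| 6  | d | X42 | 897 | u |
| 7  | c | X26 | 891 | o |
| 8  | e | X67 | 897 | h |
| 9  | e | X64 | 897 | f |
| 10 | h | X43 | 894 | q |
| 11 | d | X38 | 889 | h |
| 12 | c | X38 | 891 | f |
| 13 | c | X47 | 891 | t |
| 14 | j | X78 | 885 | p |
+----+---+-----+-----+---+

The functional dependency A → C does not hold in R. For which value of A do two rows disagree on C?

A=c: rows 1, 7, 12, 13 → C = 891, 891, 891, 891 ✓
A=b: rows 2, 4 → C = 885, 885 ✓
A=j: rows 3, 14 → C = 885, 885 ✓
A=h: rows 5, 10 → C = 894, 894 ✓
A=d: rows 6, 11 → C takes values {897, 889} — violation
A=e: rows 8, 9 → C = 897, 897 ✓
The only A value with inconsistent C is A=d.

d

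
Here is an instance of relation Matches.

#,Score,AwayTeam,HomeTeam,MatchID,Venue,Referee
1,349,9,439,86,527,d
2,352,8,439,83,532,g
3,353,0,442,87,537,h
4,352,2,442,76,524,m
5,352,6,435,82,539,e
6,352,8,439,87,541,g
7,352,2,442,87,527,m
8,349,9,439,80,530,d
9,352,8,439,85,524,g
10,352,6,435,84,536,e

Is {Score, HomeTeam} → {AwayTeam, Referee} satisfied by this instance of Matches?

Yes

(Score=349, HomeTeam=439): rows 1, 8 → {AwayTeam,Referee} = (9, d), (9, d) ✓
(Score=352, HomeTeam=439): rows 2, 6, 9 → {AwayTeam,Referee} = (8, g), (8, g), (8, g) ✓
(Score=353, HomeTeam=442): row 3 → {AwayTeam,Referee} = (0, h) ✓
(Score=352, HomeTeam=442): rows 4, 7 → {AwayTeam,Referee} = (2, m), (2, m) ✓
(Score=352, HomeTeam=435): rows 5, 10 → {AwayTeam,Referee} = (6, e), (6, e) ✓
Every {Score, HomeTeam} value is associated with a single {AwayTeam, Referee} value, so {Score, HomeTeam} → {AwayTeam, Referee} holds.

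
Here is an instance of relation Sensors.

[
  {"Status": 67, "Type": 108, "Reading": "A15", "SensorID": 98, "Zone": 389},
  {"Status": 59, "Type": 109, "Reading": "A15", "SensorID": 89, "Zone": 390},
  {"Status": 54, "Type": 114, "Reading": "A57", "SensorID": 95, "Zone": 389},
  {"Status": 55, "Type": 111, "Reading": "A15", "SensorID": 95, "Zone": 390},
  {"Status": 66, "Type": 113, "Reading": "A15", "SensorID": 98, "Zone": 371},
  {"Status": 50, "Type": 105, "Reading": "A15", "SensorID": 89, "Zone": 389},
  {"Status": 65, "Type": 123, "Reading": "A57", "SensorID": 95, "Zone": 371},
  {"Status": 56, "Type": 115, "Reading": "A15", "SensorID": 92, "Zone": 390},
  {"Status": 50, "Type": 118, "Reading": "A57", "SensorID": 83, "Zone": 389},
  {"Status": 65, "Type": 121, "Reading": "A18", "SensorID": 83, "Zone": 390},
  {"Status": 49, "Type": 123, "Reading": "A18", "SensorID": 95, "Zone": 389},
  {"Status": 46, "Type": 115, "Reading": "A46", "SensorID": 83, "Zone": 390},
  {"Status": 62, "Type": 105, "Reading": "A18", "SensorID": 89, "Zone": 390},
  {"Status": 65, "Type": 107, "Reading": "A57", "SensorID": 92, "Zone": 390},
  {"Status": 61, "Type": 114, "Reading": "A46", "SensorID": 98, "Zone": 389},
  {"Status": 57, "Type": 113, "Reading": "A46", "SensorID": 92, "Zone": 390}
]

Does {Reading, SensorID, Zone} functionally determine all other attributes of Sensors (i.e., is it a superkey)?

All 16 rows have distinct {Reading, SensorID, Zone} values, so {Reading, SensorID, Zone} → (all attributes) holds and {Reading, SensorID, Zone} is a superkey.

Yes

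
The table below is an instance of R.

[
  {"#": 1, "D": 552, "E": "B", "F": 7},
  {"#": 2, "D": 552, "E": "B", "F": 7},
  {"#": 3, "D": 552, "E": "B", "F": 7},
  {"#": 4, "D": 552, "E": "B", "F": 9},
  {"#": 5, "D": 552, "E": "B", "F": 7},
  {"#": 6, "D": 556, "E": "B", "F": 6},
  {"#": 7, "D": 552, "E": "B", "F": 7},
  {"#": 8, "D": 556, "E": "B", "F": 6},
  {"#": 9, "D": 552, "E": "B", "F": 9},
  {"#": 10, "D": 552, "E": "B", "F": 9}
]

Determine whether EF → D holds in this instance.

(E=B, F=7): rows 1, 2, 3, 5, 7 → D = 552, 552, 552, 552, 552 ✓
(E=B, F=9): rows 4, 9, 10 → D = 552, 552, 552 ✓
(E=B, F=6): rows 6, 8 → D = 556, 556 ✓
Every EF value is associated with a single D value, so EF → D holds.

Yes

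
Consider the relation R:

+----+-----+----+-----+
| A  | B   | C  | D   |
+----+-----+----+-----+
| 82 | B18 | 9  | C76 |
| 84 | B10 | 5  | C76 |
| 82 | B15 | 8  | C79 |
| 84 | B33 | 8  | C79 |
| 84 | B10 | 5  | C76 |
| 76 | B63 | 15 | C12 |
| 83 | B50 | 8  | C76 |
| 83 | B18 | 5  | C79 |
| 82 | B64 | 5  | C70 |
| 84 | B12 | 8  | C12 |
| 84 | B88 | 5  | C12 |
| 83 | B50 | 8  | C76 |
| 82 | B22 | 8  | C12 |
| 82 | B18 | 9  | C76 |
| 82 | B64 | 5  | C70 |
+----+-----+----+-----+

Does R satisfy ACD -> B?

(A=82, C=9, D=C76): 2 rows → B = B18, B18 ✓
(A=84, C=5, D=C76): 2 rows → B = B10, B10 ✓
(A=82, C=8, D=C79): 1 row → B = B15 ✓
(A=84, C=8, D=C79): 1 row → B = B33 ✓
(A=76, C=15, D=C12): 1 row → B = B63 ✓
(A=83, C=8, D=C76): 2 rows → B = B50, B50 ✓
(A=83, C=5, D=C79): 1 row → B = B18 ✓
(A=82, C=5, D=C70): 2 rows → B = B64, B64 ✓
(A=84, C=8, D=C12): 1 row → B = B12 ✓
(A=84, C=5, D=C12): 1 row → B = B88 ✓
(A=82, C=8, D=C12): 1 row → B = B22 ✓
Every ACD value is associated with a single B value, so ACD -> B holds.

Yes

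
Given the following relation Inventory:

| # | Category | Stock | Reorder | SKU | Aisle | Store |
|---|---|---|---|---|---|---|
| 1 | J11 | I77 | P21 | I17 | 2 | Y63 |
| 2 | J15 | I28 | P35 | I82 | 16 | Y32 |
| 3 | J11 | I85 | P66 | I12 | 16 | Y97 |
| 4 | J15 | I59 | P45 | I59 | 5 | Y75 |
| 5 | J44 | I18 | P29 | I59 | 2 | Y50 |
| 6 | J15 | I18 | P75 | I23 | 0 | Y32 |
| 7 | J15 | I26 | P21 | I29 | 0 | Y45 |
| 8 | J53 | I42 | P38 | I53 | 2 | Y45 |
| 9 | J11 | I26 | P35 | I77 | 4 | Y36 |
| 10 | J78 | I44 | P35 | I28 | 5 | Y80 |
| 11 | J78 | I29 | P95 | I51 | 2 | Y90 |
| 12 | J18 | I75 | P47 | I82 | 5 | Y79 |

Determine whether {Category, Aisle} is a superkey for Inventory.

Rows 6 and 7 have the same {Category, Aisle} value (Category=J15, Aisle=0) but are distinct tuples, so {Category, Aisle} does not determine every attribute — not a superkey.

No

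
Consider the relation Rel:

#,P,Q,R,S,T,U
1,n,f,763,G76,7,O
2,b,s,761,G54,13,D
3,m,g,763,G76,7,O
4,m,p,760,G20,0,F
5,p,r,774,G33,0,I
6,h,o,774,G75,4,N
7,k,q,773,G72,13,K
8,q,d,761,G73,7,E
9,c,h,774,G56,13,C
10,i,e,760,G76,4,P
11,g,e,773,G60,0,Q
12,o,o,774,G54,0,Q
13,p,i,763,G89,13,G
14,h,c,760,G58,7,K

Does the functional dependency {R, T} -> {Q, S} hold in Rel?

No

(R=763, T=7): rows 1, 3 → {Q,S} takes values {(f, G76), (g, G76)} — violation
(R=761, T=13): row 2 → {Q,S} = (s, G54) ✓
(R=760, T=0): row 4 → {Q,S} = (p, G20) ✓
(R=774, T=0): rows 5, 12 → {Q,S} takes values {(r, G33), (o, G54)} — violation
(R=774, T=4): row 6 → {Q,S} = (o, G75) ✓
(R=773, T=13): row 7 → {Q,S} = (q, G72) ✓
(R=761, T=7): row 8 → {Q,S} = (d, G73) ✓
(R=774, T=13): row 9 → {Q,S} = (h, G56) ✓
(R=760, T=4): row 10 → {Q,S} = (e, G76) ✓
(R=773, T=0): row 11 → {Q,S} = (e, G60) ✓
(R=763, T=13): row 13 → {Q,S} = (i, G89) ✓
(R=760, T=7): row 14 → {Q,S} = (c, G58) ✓
Two rows agree on {R, T} but differ on {Q, S}, so {R, T} -> {Q, S} does not hold.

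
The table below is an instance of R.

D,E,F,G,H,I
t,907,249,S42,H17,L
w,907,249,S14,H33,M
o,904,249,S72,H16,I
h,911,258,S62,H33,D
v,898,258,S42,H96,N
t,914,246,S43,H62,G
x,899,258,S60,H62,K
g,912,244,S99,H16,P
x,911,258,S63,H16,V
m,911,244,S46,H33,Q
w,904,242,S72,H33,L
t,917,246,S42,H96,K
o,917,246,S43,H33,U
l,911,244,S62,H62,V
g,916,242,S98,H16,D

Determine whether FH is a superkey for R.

All 15 rows have distinct FH values, so FH → (all attributes) holds and FH is a superkey.

Yes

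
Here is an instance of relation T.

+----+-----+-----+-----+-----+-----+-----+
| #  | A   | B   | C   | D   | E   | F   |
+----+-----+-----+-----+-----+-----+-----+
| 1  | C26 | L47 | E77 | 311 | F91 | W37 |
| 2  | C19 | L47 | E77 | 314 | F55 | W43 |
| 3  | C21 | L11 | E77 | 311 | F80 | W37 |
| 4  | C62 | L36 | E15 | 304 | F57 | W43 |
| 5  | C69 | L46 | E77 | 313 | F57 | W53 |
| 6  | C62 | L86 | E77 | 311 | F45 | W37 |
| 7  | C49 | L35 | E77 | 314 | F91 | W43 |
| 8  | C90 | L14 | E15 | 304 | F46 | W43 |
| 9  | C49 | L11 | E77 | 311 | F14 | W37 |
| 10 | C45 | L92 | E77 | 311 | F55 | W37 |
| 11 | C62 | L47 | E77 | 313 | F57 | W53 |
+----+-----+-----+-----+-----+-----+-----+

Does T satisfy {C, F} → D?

Yes

(C=E77, F=W37): rows 1, 3, 6, 9, 10 → D = 311, 311, 311, 311, 311 ✓
(C=E77, F=W43): rows 2, 7 → D = 314, 314 ✓
(C=E15, F=W43): rows 4, 8 → D = 304, 304 ✓
(C=E77, F=W53): rows 5, 11 → D = 313, 313 ✓
Every {C, F} value is associated with a single D value, so {C, F} → D holds.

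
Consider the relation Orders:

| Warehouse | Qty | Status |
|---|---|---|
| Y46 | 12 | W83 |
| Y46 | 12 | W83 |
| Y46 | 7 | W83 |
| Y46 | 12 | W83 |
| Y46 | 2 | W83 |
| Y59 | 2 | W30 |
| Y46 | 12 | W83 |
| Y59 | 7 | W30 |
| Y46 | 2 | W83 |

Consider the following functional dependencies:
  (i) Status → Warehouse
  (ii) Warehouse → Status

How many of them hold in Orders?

(i) Status → Warehouse: every LHS value maps to a single RHS value — holds.
(ii) Warehouse → Status: every LHS value maps to a single RHS value — holds.
2 of the 2 dependencies hold.

2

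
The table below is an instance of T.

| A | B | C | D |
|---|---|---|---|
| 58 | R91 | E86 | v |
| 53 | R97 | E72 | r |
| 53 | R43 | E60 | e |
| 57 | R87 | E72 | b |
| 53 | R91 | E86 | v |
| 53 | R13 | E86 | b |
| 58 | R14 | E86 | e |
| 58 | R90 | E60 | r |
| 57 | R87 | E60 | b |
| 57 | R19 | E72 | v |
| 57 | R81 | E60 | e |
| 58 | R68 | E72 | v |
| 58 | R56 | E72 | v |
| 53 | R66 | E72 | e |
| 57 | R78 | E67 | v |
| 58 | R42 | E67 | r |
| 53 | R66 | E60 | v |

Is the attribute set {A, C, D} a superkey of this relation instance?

No

Two distinct rows share (A=58, C=E72, D=v), so {A, C, D} does not determine every attribute — not a superkey.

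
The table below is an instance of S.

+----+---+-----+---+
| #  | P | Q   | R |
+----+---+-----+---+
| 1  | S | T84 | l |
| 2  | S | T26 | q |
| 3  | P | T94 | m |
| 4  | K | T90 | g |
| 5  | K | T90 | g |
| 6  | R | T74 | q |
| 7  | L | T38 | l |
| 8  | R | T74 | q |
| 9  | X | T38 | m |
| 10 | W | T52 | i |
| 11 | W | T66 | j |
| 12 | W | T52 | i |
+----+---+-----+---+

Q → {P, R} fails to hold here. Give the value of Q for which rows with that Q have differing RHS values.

Q=T84: row 1 → {P,R} = (S, l) ✓
Q=T26: row 2 → {P,R} = (S, q) ✓
Q=T94: row 3 → {P,R} = (P, m) ✓
Q=T90: rows 4, 5 → {P,R} = (K, g), (K, g) ✓
Q=T74: rows 6, 8 → {P,R} = (R, q), (R, q) ✓
Q=T38: rows 7, 9 → {P,R} takes values {(L, l), (X, m)} — violation
Q=T52: rows 10, 12 → {P,R} = (W, i), (W, i) ✓
Q=T66: row 11 → {P,R} = (W, j) ✓
The only Q value with inconsistent RHS is Q=T38.

T38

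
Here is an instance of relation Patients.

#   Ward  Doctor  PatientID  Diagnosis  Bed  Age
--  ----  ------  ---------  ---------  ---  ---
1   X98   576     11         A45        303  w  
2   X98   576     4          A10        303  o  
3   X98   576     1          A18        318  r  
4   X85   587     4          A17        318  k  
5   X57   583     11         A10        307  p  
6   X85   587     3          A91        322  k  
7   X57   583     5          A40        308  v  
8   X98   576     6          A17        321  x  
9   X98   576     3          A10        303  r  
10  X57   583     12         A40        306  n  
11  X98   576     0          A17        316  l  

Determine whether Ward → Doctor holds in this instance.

Yes

Ward=X98: rows 1, 2, 3, 8, 9, 11 → Doctor = 576, 576, 576, 576, 576, 576 ✓
Ward=X85: rows 4, 6 → Doctor = 587, 587 ✓
Ward=X57: rows 5, 7, 10 → Doctor = 583, 583, 583 ✓
Every Ward value is associated with a single Doctor value, so Ward → Doctor holds.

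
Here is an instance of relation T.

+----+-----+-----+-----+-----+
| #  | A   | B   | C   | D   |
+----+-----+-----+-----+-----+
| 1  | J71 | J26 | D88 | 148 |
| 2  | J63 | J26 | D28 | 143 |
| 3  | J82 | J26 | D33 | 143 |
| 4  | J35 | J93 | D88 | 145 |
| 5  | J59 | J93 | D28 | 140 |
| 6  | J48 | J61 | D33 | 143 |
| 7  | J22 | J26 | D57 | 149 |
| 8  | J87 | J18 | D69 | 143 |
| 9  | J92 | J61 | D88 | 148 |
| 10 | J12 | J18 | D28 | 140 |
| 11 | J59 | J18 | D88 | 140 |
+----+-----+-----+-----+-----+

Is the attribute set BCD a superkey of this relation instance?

All 11 rows have distinct BCD values, so BCD → (all attributes) holds and BCD is a superkey.

Yes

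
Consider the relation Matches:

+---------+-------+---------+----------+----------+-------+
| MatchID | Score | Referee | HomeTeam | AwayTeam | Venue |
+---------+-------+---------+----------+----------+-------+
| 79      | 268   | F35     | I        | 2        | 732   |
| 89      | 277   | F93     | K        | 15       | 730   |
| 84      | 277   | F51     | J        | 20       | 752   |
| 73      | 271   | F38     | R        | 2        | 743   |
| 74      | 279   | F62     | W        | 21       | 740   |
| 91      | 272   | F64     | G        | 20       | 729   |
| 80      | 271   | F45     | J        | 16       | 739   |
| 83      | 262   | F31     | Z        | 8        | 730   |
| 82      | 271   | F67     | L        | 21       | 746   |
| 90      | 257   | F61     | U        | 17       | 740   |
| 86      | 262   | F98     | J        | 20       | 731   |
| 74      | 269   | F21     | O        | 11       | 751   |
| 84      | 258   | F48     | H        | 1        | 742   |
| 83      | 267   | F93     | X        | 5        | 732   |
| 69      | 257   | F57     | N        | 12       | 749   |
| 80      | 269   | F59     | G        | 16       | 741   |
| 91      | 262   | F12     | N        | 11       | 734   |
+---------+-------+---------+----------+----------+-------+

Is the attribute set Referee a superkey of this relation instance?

Two distinct rows share Referee=F93, so Referee does not determine every attribute — not a superkey.

No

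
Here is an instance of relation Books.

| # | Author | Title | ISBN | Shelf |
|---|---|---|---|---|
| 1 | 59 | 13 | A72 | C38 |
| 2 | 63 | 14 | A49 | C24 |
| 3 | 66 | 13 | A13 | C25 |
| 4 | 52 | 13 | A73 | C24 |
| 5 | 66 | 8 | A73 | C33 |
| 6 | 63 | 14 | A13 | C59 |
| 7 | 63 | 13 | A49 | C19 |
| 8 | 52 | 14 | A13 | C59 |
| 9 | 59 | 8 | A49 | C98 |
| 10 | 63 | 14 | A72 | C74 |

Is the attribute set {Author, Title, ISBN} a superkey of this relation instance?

Yes

All 10 rows have distinct {Author, Title, ISBN} values, so {Author, Title, ISBN} → (all attributes) holds and {Author, Title, ISBN} is a superkey.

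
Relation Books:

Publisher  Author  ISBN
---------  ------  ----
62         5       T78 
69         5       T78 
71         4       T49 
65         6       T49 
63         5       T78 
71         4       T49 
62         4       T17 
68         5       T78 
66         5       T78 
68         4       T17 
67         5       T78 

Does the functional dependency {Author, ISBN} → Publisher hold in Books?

(Author=5, ISBN=T78): 6 rows → Publisher takes values {62, 69, 63, 68, 66, 67} — violation
(Author=4, ISBN=T49): 2 rows → Publisher = 71, 71 ✓
(Author=6, ISBN=T49): 1 row → Publisher = 65 ✓
(Author=4, ISBN=T17): 2 rows → Publisher takes values {62, 68} — violation
Two rows agree on {Author, ISBN} but differ on Publisher, so {Author, ISBN} → Publisher does not hold.

No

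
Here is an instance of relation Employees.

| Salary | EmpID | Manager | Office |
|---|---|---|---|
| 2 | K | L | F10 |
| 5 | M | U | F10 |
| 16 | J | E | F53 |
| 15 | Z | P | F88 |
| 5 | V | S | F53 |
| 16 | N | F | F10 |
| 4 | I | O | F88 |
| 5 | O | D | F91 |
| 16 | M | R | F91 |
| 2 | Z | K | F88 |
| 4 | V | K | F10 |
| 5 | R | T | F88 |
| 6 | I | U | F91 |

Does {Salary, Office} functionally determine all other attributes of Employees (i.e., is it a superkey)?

All 13 rows have distinct {Salary, Office} values, so {Salary, Office} → (all attributes) holds and {Salary, Office} is a superkey.

Yes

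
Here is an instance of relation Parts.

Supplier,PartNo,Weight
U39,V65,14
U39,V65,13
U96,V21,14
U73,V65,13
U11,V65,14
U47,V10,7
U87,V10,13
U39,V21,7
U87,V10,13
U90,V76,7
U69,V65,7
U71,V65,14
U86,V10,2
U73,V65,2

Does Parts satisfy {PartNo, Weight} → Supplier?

No

(PartNo=V65, Weight=14): 3 rows → Supplier takes values {U39, U11, U71} — violation
(PartNo=V65, Weight=13): 2 rows → Supplier takes values {U39, U73} — violation
(PartNo=V21, Weight=14): 1 row → Supplier = U96 ✓
(PartNo=V10, Weight=7): 1 row → Supplier = U47 ✓
(PartNo=V10, Weight=13): 2 rows → Supplier = U87, U87 ✓
(PartNo=V21, Weight=7): 1 row → Supplier = U39 ✓
(PartNo=V76, Weight=7): 1 row → Supplier = U90 ✓
(PartNo=V65, Weight=7): 1 row → Supplier = U69 ✓
(PartNo=V10, Weight=2): 1 row → Supplier = U86 ✓
(PartNo=V65, Weight=2): 1 row → Supplier = U73 ✓
Two rows agree on {PartNo, Weight} but differ on Supplier, so {PartNo, Weight} → Supplier does not hold.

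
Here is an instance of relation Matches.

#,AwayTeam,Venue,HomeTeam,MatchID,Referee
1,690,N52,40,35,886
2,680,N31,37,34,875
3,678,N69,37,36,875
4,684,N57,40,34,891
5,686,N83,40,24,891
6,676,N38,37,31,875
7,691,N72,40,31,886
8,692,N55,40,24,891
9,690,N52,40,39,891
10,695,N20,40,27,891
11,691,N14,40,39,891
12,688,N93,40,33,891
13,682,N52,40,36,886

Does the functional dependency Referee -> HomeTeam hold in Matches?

Referee=886: rows 1, 7, 13 → HomeTeam = 40, 40, 40 ✓
Referee=875: rows 2, 3, 6 → HomeTeam = 37, 37, 37 ✓
Referee=891: rows 4, 5, 8, 9, 10, 11, 12 → HomeTeam = 40, 40, 40, 40, 40, 40, 40 ✓
Every Referee value is associated with a single HomeTeam value, so Referee -> HomeTeam holds.

Yes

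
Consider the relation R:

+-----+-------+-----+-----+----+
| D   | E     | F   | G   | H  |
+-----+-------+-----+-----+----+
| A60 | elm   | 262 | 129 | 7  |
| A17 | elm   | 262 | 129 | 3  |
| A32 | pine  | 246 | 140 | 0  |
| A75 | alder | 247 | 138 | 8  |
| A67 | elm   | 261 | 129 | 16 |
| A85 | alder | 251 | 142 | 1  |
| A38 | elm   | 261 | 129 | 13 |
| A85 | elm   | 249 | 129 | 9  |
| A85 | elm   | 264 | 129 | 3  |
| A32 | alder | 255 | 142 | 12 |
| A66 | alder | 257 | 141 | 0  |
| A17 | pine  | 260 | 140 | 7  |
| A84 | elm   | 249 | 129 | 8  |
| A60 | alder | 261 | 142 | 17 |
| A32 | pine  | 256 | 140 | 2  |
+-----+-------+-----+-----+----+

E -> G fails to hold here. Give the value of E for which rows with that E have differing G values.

alder

E=elm: 7 rows → G = 129, 129, 129, 129, 129, 129, 129 ✓
E=pine: 3 rows → G = 140, 140, 140 ✓
E=alder: 5 rows → G takes values {138, 142, 141} — violation
The only E value with inconsistent G is E=alder.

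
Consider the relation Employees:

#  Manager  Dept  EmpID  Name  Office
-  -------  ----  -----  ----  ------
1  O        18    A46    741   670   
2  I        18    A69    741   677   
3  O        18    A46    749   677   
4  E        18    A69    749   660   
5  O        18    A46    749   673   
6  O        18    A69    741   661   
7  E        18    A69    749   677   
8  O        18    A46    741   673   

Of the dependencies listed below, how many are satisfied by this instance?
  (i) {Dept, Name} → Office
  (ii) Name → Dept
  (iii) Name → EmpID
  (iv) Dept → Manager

(i) {Dept, Name} → Office: (Dept=18, Name=741): rows 1, 2, 6, 8 → Office takes values {670, 677, 661, 673} — violation; (Dept=18, Name=749): rows 3, 4, 5, 7 → Office takes values {677, 660, 673} — violation — fails.
(ii) Name → Dept: every LHS value maps to a single RHS value — holds.
(iii) Name → EmpID: Name=741: rows 1, 2, 6, 8 → EmpID takes values {A46, A69} — violation; Name=749: rows 3, 4, 5, 7 → EmpID takes values {A46, A69} — violation — fails.
(iv) Dept → Manager: Dept=18: rows 1, 2, 3, 4, 5, 6, 7, 8 → Manager takes values {O, I, E} — violation — fails.
1 of the 4 dependencies holds.

1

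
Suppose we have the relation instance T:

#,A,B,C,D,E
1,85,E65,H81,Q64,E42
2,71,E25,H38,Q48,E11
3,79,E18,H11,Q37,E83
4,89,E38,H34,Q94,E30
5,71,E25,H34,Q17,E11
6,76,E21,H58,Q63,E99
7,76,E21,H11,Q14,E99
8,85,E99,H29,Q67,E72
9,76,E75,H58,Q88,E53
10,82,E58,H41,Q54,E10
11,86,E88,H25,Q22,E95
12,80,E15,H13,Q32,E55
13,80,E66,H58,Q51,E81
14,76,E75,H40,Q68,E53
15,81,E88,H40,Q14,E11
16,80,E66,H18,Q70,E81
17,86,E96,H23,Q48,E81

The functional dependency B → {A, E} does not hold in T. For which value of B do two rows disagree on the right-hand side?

B=E65: row 1 → {A,E} = (85, E42) ✓
B=E25: rows 2, 5 → {A,E} = (71, E11), (71, E11) ✓
B=E18: row 3 → {A,E} = (79, E83) ✓
B=E38: row 4 → {A,E} = (89, E30) ✓
B=E21: rows 6, 7 → {A,E} = (76, E99), (76, E99) ✓
B=E99: row 8 → {A,E} = (85, E72) ✓
B=E75: rows 9, 14 → {A,E} = (76, E53), (76, E53) ✓
B=E58: row 10 → {A,E} = (82, E10) ✓
B=E88: rows 11, 15 → {A,E} takes values {(86, E95), (81, E11)} — violation
B=E15: row 12 → {A,E} = (80, E55) ✓
B=E66: rows 13, 16 → {A,E} = (80, E81), (80, E81) ✓
B=E96: row 17 → {A,E} = (86, E81) ✓
The only B value with inconsistent RHS is B=E88.

E88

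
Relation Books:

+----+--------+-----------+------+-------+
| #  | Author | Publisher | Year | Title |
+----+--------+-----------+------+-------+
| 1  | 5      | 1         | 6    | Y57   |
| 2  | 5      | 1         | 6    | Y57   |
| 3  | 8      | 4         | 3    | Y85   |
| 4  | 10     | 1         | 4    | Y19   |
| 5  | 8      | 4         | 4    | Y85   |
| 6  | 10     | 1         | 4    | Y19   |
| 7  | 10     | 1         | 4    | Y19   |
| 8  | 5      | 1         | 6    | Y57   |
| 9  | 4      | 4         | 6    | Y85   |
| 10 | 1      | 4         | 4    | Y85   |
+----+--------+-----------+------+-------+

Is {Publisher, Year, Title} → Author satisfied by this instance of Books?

No

(Publisher=1, Year=6, Title=Y57): rows 1, 2, 8 → Author = 5, 5, 5 ✓
(Publisher=4, Year=3, Title=Y85): row 3 → Author = 8 ✓
(Publisher=1, Year=4, Title=Y19): rows 4, 6, 7 → Author = 10, 10, 10 ✓
(Publisher=4, Year=4, Title=Y85): rows 5, 10 → Author takes values {8, 1} — violation
(Publisher=4, Year=6, Title=Y85): row 9 → Author = 4 ✓
Two rows agree on {Publisher, Year, Title} but differ on Author, so {Publisher, Year, Title} → Author does not hold.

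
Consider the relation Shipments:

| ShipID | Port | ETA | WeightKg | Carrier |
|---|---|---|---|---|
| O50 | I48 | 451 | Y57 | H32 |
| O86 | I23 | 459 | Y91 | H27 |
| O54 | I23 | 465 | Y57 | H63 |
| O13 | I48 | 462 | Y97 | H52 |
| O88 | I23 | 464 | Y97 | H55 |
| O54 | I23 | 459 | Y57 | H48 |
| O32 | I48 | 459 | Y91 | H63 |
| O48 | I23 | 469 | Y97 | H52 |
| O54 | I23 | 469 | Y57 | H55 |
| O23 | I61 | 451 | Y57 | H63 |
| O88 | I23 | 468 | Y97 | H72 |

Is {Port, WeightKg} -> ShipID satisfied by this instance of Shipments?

No

(Port=I48, WeightKg=Y57): 1 row → ShipID = O50 ✓
(Port=I23, WeightKg=Y91): 1 row → ShipID = O86 ✓
(Port=I23, WeightKg=Y57): 3 rows → ShipID = O54, O54, O54 ✓
(Port=I48, WeightKg=Y97): 1 row → ShipID = O13 ✓
(Port=I23, WeightKg=Y97): 3 rows → ShipID takes values {O88, O48} — violation
(Port=I48, WeightKg=Y91): 1 row → ShipID = O32 ✓
(Port=I61, WeightKg=Y57): 1 row → ShipID = O23 ✓
Two rows agree on {Port, WeightKg} but differ on ShipID, so {Port, WeightKg} -> ShipID does not hold.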